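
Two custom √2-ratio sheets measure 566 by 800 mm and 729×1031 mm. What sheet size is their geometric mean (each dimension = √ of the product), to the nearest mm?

642 × 908 mm

Short side: √(566 · 729) = √412614 ≈ 642.4 → 642 mm
Long side: √(800 · 1031) = √824800 ≈ 908.2 → 908 mm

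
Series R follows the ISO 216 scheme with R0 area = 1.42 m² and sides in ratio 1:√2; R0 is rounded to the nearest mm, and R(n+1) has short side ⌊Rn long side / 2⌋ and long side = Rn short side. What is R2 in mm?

501 × 708 mm

Let R0's short side be w mm. w · w√2 = 1.42 m² = 1,420,000 mm², so w ≈ 1002.0 mm and w√2 ≈ 1417.1 mm → R0 = 1002 × 1417 mm.
R1: ⌊1417/2⌋ × 1002 = 708 × 1002 mm
R2: ⌊1002/2⌋ × 708 = 501 × 708 mm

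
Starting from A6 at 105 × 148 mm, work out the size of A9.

A7: ⌊148/2⌋ × 105 = 74 × 105 mm
A8: ⌊105/2⌋ × 74 = 52 × 74 mm
A9: ⌊74/2⌋ × 52 = 37 × 52 mm

37 × 52 mm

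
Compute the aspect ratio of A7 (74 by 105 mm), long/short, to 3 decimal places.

105 / 74 = 1.419
ISO 216 targets √2 ≈ 1.414; the +0.005 deviation is from mm rounding.

1.419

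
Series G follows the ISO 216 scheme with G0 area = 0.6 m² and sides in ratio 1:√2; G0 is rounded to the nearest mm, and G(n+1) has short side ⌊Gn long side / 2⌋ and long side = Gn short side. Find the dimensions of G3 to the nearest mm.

230 × 325 mm

Let G0's short side be w mm. w · w√2 = 0.6 m² = 600,000 mm², so w ≈ 651.4 mm and w√2 ≈ 921.2 mm → G0 = 651 × 921 mm.
G1: ⌊921/2⌋ × 651 = 460 × 651 mm
G2: ⌊651/2⌋ × 460 = 325 × 460 mm
G3: ⌊460/2⌋ × 325 = 230 × 325 mm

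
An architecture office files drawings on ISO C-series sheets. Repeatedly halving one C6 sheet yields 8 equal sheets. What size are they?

C9

8 = 2^3, so 3 halving steps.
C6 → C7 → … → C9 after 3 steps.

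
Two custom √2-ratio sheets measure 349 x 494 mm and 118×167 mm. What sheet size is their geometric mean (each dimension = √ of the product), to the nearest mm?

Short side: √(349 · 118) = √41182 ≈ 202.9 → 203 mm
Long side: √(494 · 167) = √82498 ≈ 287.2 → 287 mm

203 × 287 mm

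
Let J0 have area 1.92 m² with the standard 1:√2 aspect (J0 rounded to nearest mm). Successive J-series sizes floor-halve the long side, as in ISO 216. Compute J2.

582 × 824 mm

Let J0's short side be w mm. w · w√2 = 1.92 m² = 1,920,000 mm², so w ≈ 1165.2 mm and w√2 ≈ 1647.8 mm → J0 = 1165 × 1648 mm.
J1: ⌊1648/2⌋ × 1165 = 824 × 1165 mm
J2: ⌊1165/2⌋ × 824 = 582 × 824 mm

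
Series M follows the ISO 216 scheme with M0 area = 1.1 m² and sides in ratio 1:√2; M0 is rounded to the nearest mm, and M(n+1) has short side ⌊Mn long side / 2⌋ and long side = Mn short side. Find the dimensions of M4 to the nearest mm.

Let M0's short side be w mm. w · w√2 = 1.1 m² = 1,100,000 mm², so w ≈ 881.9 mm and w√2 ≈ 1247.3 mm → M0 = 882 × 1247 mm.
M1: ⌊1247/2⌋ × 882 = 623 × 882 mm
M2: ⌊882/2⌋ × 623 = 441 × 623 mm
M3: ⌊623/2⌋ × 441 = 311 × 441 mm
M4: ⌊441/2⌋ × 311 = 220 × 311 mm

220 × 311 mm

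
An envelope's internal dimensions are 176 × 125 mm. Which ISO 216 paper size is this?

Aspect ratio 176/125 ≈ 1.408 — close to the ISO √2 ≈ 1.414.
In the B-series (B0 = 1000 × 1414 mm): B6 = 125 × 176 mm.

B6 (125 × 176 mm)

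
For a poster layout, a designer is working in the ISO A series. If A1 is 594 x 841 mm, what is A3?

A2: ⌊841/2⌋ × 594 = 420 × 594 mm
A3: ⌊594/2⌋ × 420 = 297 × 420 mm

297 × 420 mm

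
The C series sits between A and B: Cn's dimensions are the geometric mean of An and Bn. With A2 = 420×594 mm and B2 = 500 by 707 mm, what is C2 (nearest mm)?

458 × 648 mm

Short side: √(420 · 500) = √210000 ≈ 458.3 → 458 mm
Long side: √(594 · 707) = √419958 ≈ 648.0 → 648 mm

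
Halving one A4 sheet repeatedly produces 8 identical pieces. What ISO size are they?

8 = 2^3, so 3 halving steps.
A4 → A5 → … → A7 after 3 steps.

A7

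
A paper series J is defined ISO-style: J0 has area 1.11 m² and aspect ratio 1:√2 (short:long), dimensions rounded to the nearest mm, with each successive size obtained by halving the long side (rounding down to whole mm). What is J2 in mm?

443 × 626 mm

Let J0's short side be w mm. w · w√2 = 1.11 m² = 1,110,000 mm², so w ≈ 885.9 mm and w√2 ≈ 1252.9 mm → J0 = 886 × 1253 mm.
J1: ⌊1253/2⌋ × 886 = 626 × 886 mm
J2: ⌊886/2⌋ × 626 = 443 × 626 mm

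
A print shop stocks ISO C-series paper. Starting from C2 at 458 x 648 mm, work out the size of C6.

114 × 162 mm

C3: ⌊648/2⌋ × 458 = 324 × 458 mm
C4: ⌊458/2⌋ × 324 = 229 × 324 mm
C5: ⌊324/2⌋ × 229 = 162 × 229 mm
C6: ⌊229/2⌋ × 162 = 114 × 162 mm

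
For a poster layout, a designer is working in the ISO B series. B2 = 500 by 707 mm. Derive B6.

B3: ⌊707/2⌋ × 500 = 353 × 500 mm
B4: ⌊500/2⌋ × 353 = 250 × 353 mm
B5: ⌊353/2⌋ × 250 = 176 × 250 mm
B6: ⌊250/2⌋ × 176 = 125 × 176 mm

125 × 176 mm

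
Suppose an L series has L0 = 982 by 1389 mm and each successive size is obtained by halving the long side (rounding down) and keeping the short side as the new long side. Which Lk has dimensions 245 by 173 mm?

L0: 982 × 1389 mm
L1: 694 × 982 mm
L2: 491 × 694 mm
L3: 347 × 491 mm
L4: 245 × 347 mm
L5: 173 × 245 mm
L6: 122 × 173 mm
→ matches L5.

L5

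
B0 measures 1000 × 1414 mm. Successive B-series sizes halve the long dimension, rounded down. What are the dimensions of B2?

500 × 707 mm

B1: ⌊1414/2⌋ × 1000 = 707 × 1000 mm
B2: ⌊1000/2⌋ × 707 = 500 × 707 mm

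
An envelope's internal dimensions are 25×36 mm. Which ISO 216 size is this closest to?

Aspect ratio 36/25 ≈ 1.440 (ISO target is √2 ≈ 1.414).
In the A-series (A0 area = 1 m²): A10 = 26 × 37 mm.
Off by 2 mm total — nearest standard size.

A10 (26 × 37 mm)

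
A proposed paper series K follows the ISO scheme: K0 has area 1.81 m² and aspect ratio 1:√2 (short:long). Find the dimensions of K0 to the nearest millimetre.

1131 × 1600 mm

Let the short side be w mm. Then w · w√2 = 1.81 m² = 1,810,000 mm².
w² = 1,810,000/√2, so w ≈ 1131.3 mm; long side = w√2 ≈ 1599.9 mm.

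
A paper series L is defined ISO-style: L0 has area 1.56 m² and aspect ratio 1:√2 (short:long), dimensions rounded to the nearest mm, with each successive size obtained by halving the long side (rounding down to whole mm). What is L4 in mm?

262 × 371 mm

Let L0's short side be w mm. w · w√2 = 1.56 m² = 1,560,000 mm², so w ≈ 1050.3 mm and w√2 ≈ 1485.3 mm → L0 = 1050 × 1485 mm.
L1: ⌊1485/2⌋ × 1050 = 742 × 1050 mm
L2: ⌊1050/2⌋ × 742 = 525 × 742 mm
L3: ⌊742/2⌋ × 525 = 371 × 525 mm
L4: ⌊525/2⌋ × 371 = 262 × 371 mm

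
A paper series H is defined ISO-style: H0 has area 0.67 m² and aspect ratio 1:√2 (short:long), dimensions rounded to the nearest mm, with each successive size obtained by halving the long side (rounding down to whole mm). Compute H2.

Let H0's short side be w mm. w · w√2 = 0.67 m² = 670,000 mm², so w ≈ 688.3 mm and w√2 ≈ 973.4 mm → H0 = 688 × 973 mm.
H1: ⌊973/2⌋ × 688 = 486 × 688 mm
H2: ⌊688/2⌋ × 486 = 344 × 486 mm

344 × 486 mm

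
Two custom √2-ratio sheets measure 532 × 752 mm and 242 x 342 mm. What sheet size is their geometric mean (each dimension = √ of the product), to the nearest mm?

Short side: √(532 · 242) = √128744 ≈ 358.8 → 359 mm
Long side: √(752 · 342) = √257184 ≈ 507.1 → 507 mm

359 × 507 mm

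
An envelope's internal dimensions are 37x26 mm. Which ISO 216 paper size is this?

A10 (26 × 37 mm)

Aspect ratio 37/26 ≈ 1.423 — close to the ISO √2 ≈ 1.414.
In the A-series (A0 area = 1 m²): A10 = 26 × 37 mm.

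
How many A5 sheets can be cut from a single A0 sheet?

32

Each ISO step halves the sheet: 1 × A0 → 2 × A1 → 4 × A2 → 8 × A3 → …
From A0 to A5 is 5 halving steps: 2^5 = 32.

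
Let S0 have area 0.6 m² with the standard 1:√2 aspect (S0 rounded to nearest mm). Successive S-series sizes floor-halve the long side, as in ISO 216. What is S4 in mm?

Let S0's short side be w mm. w · w√2 = 0.6 m² = 600,000 mm², so w ≈ 651.4 mm and w√2 ≈ 921.2 mm → S0 = 651 × 921 mm.
S1: ⌊921/2⌋ × 651 = 460 × 651 mm
S2: ⌊651/2⌋ × 460 = 325 × 460 mm
S3: ⌊460/2⌋ × 325 = 230 × 325 mm
S4: ⌊325/2⌋ × 230 = 162 × 230 mm

162 × 230 mm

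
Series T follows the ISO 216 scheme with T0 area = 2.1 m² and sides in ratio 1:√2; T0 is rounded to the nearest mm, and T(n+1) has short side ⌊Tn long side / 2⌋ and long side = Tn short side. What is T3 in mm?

430 × 609 mm

Let T0's short side be w mm. w · w√2 = 2.1 m² = 2,100,000 mm², so w ≈ 1218.6 mm and w√2 ≈ 1723.3 mm → T0 = 1219 × 1723 mm.
T1: ⌊1723/2⌋ × 1219 = 861 × 1219 mm
T2: ⌊1219/2⌋ × 861 = 609 × 861 mm
T3: ⌊861/2⌋ × 609 = 430 × 609 mm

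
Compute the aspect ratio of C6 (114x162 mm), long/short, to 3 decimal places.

162 / 114 = 1.421
ISO 216 targets √2 ≈ 1.414; the +0.007 deviation is from mm rounding.

1.421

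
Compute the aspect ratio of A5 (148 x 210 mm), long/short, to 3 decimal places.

210 / 148 = 1.419
ISO 216 targets √2 ≈ 1.414; the +0.005 deviation is from mm rounding.

1.419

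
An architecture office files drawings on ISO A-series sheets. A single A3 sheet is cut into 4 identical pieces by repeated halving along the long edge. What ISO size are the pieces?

4 = 2^2, so 2 halving steps.
A3 → A4 → … → A5 after 2 steps.

A5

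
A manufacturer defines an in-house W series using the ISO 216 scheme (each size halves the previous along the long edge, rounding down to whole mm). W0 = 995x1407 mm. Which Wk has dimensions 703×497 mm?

W2

W0: 995 × 1407 mm
W1: 703 × 995 mm
W2: 497 × 703 mm
W3: 351 × 497 mm
→ matches W2.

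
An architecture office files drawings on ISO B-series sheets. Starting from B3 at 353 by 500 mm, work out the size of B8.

62 × 88 mm

B4: ⌊500/2⌋ × 353 = 250 × 353 mm
B5: ⌊353/2⌋ × 250 = 176 × 250 mm
B6: ⌊250/2⌋ × 176 = 125 × 176 mm
B7: ⌊176/2⌋ × 125 = 88 × 125 mm
B8: ⌊125/2⌋ × 88 = 62 × 88 mm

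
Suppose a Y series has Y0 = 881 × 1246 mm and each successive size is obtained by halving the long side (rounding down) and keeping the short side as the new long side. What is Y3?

Y1: ⌊1246/2⌋ × 881 = 623 × 881 mm
Y2: ⌊881/2⌋ × 623 = 440 × 623 mm
Y3: ⌊623/2⌋ × 440 = 311 × 440 mm

311 × 440 mm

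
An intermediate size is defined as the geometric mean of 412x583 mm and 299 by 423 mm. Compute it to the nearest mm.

Short side: √(412 · 299) = √123188 ≈ 351.0 → 351 mm
Long side: √(583 · 423) = √246609 ≈ 496.6 → 497 mm

351 × 497 mm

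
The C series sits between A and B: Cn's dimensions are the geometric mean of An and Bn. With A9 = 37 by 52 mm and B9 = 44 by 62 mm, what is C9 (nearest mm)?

Short side: √(37 · 44) = √1628 ≈ 40.3 → 40 mm
Long side: √(52 · 62) = √3224 ≈ 56.8 → 57 mm

40 × 57 mm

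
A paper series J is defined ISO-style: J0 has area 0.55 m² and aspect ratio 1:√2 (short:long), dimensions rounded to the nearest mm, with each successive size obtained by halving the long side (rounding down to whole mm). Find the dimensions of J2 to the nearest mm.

Let J0's short side be w mm. w · w√2 = 0.55 m² = 550,000 mm², so w ≈ 623.6 mm and w√2 ≈ 881.9 mm → J0 = 624 × 882 mm.
J1: ⌊882/2⌋ × 624 = 441 × 624 mm
J2: ⌊624/2⌋ × 441 = 312 × 441 mm

312 × 441 mm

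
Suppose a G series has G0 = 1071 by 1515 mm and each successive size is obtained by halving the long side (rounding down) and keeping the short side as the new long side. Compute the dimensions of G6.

G1 = 757 × 1071 mm (from G0 by 1 halving).
G2: ⌊1071/2⌋ × 757 = 535 × 757 mm
G3: ⌊757/2⌋ × 535 = 378 × 535 mm
G4: ⌊535/2⌋ × 378 = 267 × 378 mm
G5: ⌊378/2⌋ × 267 = 189 × 267 mm
G6: ⌊267/2⌋ × 189 = 133 × 189 mm

133 × 189 mm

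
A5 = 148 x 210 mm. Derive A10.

26 × 37 mm

A6: ⌊210/2⌋ × 148 = 105 × 148 mm
A7: ⌊148/2⌋ × 105 = 74 × 105 mm
A8: ⌊105/2⌋ × 74 = 52 × 74 mm
A9: ⌊74/2⌋ × 52 = 37 × 52 mm
A10: ⌊52/2⌋ × 37 = 26 × 37 mm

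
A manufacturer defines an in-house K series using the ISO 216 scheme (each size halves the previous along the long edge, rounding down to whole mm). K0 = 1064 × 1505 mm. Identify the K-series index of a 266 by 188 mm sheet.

K0: 1064 × 1505 mm
K1: 752 × 1064 mm
K2: 532 × 752 mm
K3: 376 × 532 mm
K4: 266 × 376 mm
K5: 188 × 266 mm
K6: 133 × 188 mm
→ matches K5.

K5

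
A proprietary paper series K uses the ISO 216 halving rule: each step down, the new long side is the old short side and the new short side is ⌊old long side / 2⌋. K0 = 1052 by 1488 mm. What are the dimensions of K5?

186 × 263 mm

K1: ⌊1488/2⌋ × 1052 = 744 × 1052 mm
K2: ⌊1052/2⌋ × 744 = 526 × 744 mm
K3: ⌊744/2⌋ × 526 = 372 × 526 mm
K4: ⌊526/2⌋ × 372 = 263 × 372 mm
K5: ⌊372/2⌋ × 263 = 186 × 263 mm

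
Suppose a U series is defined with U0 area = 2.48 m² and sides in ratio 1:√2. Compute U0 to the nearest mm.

Let the short side be w mm. Then w · w√2 = 2.48 m² = 2,480,000 mm².
w² = 2,480,000/√2, so w ≈ 1324.2 mm; long side = w√2 ≈ 1872.8 mm.

1324 × 1873 mm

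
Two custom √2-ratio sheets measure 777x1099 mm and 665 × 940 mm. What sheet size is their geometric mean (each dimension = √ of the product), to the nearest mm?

719 × 1016 mm

Short side: √(777 · 665) = √516705 ≈ 718.8 → 719 mm
Long side: √(1099 · 940) = √1033060 ≈ 1016.4 → 1016 mm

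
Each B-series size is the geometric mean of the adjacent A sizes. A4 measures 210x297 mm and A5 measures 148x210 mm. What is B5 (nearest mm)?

176 × 250 mm

Short side: √(210 · 148) = √31080 ≈ 176.3 → 176 mm
Long side: √(297 · 210) = √62370 ≈ 249.7 → 250 mm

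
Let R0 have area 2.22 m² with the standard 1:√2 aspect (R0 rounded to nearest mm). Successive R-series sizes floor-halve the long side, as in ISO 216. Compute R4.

Let R0's short side be w mm. w · w√2 = 2.22 m² = 2,220,000 mm², so w ≈ 1252.9 mm and w√2 ≈ 1771.9 mm → R0 = 1253 × 1772 mm.
R1: ⌊1772/2⌋ × 1253 = 886 × 1253 mm
R2: ⌊1253/2⌋ × 886 = 626 × 886 mm
R3: ⌊886/2⌋ × 626 = 443 × 626 mm
R4: ⌊626/2⌋ × 443 = 313 × 443 mm

313 × 443 mm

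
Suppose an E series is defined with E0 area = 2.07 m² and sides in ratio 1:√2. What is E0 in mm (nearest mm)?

1210 × 1711 mm

Let the short side be w mm. Then w · w√2 = 2.07 m² = 2,070,000 mm².
w² = 2,070,000/√2, so w ≈ 1209.8 mm; long side = w√2 ≈ 1711.0 mm.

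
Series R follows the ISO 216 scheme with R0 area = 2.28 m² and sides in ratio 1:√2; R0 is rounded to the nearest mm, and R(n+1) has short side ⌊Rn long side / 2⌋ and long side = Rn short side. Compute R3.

Let R0's short side be w mm. w · w√2 = 2.28 m² = 2,280,000 mm², so w ≈ 1269.7 mm and w√2 ≈ 1795.7 mm → R0 = 1270 × 1796 mm.
R1: ⌊1796/2⌋ × 1270 = 898 × 1270 mm
R2: ⌊1270/2⌋ × 898 = 635 × 898 mm
R3: ⌊898/2⌋ × 635 = 449 × 635 mm

449 × 635 mm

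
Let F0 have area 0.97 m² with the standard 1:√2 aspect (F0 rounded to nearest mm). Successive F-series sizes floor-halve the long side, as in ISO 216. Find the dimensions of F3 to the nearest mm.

Let F0's short side be w mm. w · w√2 = 0.97 m² = 970,000 mm², so w ≈ 828.2 mm and w√2 ≈ 1171.2 mm → F0 = 828 × 1171 mm.
F1: ⌊1171/2⌋ × 828 = 585 × 828 mm
F2: ⌊828/2⌋ × 585 = 414 × 585 mm
F3: ⌊585/2⌋ × 414 = 292 × 414 mm

292 × 414 mm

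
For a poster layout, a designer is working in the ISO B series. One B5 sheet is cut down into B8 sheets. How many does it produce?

8

Each ISO step halves the sheet: 1 × B5 → 2 × B6 → 4 × B7 → 8 × B8
From B5 to B8 is 3 halving steps: 2^3 = 8.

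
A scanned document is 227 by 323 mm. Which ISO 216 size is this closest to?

C4 (229 × 324 mm)

Aspect ratio 323/227 ≈ 1.423 — close to the ISO √2 ≈ 1.414.
In the C-series (envelope sizes, between A and B): C4 = 229 × 324 mm.
Off by 3 mm total — nearest standard size.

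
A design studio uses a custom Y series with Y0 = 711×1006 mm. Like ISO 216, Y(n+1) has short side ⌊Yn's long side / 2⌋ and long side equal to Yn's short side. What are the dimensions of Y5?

Y1: ⌊1006/2⌋ × 711 = 503 × 711 mm
Y2: ⌊711/2⌋ × 503 = 355 × 503 mm
Y3: ⌊503/2⌋ × 355 = 251 × 355 mm
Y4: ⌊355/2⌋ × 251 = 177 × 251 mm
Y5: ⌊251/2⌋ × 177 = 125 × 177 mm

125 × 177 mm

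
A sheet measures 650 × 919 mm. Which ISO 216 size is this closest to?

Aspect ratio 919/650 ≈ 1.414 — close to the ISO √2 ≈ 1.414.
In the C-series (envelope sizes, between A and B): C1 = 648 × 917 mm.
Off by 4 mm total — nearest standard size.

C1 (648 × 917 mm)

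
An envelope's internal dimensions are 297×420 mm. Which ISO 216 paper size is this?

A3 (297 × 420 mm)

Aspect ratio 420/297 ≈ 1.414 — close to the ISO √2 ≈ 1.414.
In the A-series (A0 area = 1 m²): A3 = 297 × 420 mm.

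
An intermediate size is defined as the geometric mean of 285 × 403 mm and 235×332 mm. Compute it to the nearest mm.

259 × 366 mm

Short side: √(285 · 235) = √66975 ≈ 258.8 → 259 mm
Long side: √(403 · 332) = √133796 ≈ 365.8 → 366 mm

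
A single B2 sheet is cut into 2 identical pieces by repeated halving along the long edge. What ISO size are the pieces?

B3

2 = 2^1, so 1 halving step.
B2 → B3 → … → B3 after 1 step.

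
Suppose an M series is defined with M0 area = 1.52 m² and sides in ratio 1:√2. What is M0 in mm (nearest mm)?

1037 × 1466 mm

Let the short side be w mm. Then w · w√2 = 1.52 m² = 1,520,000 mm².
w² = 1,520,000/√2, so w ≈ 1036.7 mm; long side = w√2 ≈ 1466.2 mm.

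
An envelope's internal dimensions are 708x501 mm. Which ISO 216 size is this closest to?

B2 (500 × 707 mm)

Aspect ratio 708/501 ≈ 1.413 — close to the ISO √2 ≈ 1.414.
In the B-series (B0 = 1000 × 1414 mm): B2 = 500 × 707 mm.
Off by 2 mm total — nearest standard size.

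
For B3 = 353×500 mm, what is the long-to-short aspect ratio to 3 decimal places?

500 / 353 = 1.416
ISO 216 targets √2 ≈ 1.414; the +0.002 deviation is from mm rounding.

1.416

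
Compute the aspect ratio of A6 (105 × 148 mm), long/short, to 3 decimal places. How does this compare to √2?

148 / 105 = 1.410
ISO 216 targets √2 ≈ 1.414; the -0.005 deviation is from mm rounding.

1.410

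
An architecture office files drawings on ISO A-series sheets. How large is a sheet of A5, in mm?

148 × 210 mm

A0 = 841 × 1189 mm (A0 has area 1 m², aspect 1:√2).
A1: ⌊1189/2⌋ × 841 = 594 × 841 mm
A2: ⌊841/2⌋ × 594 = 420 × 594 mm
A3: ⌊594/2⌋ × 420 = 297 × 420 mm
A4: ⌊420/2⌋ × 297 = 210 × 297 mm
A5: ⌊297/2⌋ × 210 = 148 × 210 mm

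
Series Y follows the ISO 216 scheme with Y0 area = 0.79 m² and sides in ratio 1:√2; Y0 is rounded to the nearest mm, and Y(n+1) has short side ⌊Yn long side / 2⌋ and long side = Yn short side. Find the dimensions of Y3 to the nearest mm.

264 × 373 mm

Let Y0's short side be w mm. w · w√2 = 0.79 m² = 790,000 mm², so w ≈ 747.4 mm and w√2 ≈ 1057.0 mm → Y0 = 747 × 1057 mm.
Y1: ⌊1057/2⌋ × 747 = 528 × 747 mm
Y2: ⌊747/2⌋ × 528 = 373 × 528 mm
Y3: ⌊528/2⌋ × 373 = 264 × 373 mm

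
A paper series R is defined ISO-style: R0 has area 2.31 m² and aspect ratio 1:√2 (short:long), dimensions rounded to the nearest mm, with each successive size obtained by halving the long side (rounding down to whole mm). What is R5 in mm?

225 × 319 mm

Let R0's short side be w mm. w · w√2 = 2.31 m² = 2,310,000 mm², so w ≈ 1278.1 mm and w√2 ≈ 1807.4 mm → R0 = 1278 × 1807 mm.
R1: ⌊1807/2⌋ × 1278 = 903 × 1278 mm
R2: ⌊1278/2⌋ × 903 = 639 × 903 mm
R3: ⌊903/2⌋ × 639 = 451 × 639 mm
R4: ⌊639/2⌋ × 451 = 319 × 451 mm
R5: ⌊451/2⌋ × 319 = 225 × 319 mm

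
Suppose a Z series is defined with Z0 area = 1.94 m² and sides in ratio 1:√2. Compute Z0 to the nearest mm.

Let the short side be w mm. Then w · w√2 = 1.94 m² = 1,940,000 mm².
w² = 1,940,000/√2, so w ≈ 1171.2 mm; long side = w√2 ≈ 1656.4 mm.

1171 × 1656 mm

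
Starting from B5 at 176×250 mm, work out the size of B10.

31 × 44 mm

B6: ⌊250/2⌋ × 176 = 125 × 176 mm
B7: ⌊176/2⌋ × 125 = 88 × 125 mm
B8: ⌊125/2⌋ × 88 = 62 × 88 mm
B9: ⌊88/2⌋ × 62 = 44 × 62 mm
B10: ⌊62/2⌋ × 44 = 31 × 44 mm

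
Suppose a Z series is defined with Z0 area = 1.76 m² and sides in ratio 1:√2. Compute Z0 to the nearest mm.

1116 × 1578 mm

Let the short side be w mm. Then w · w√2 = 1.76 m² = 1,760,000 mm².
w² = 1,760,000/√2, so w ≈ 1115.6 mm; long side = w√2 ≈ 1577.7 mm.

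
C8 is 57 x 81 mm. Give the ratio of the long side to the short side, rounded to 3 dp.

81 / 57 = 1.421
ISO 216 targets √2 ≈ 1.414; the +0.007 deviation is from mm rounding.

1.421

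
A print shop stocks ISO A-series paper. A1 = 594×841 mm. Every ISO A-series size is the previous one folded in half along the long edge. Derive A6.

105 × 148 mm

A2: ⌊841/2⌋ × 594 = 420 × 594 mm
A3: ⌊594/2⌋ × 420 = 297 × 420 mm
A4: ⌊420/2⌋ × 297 = 210 × 297 mm
A5: ⌊297/2⌋ × 210 = 148 × 210 mm
A6: ⌊210/2⌋ × 148 = 105 × 148 mm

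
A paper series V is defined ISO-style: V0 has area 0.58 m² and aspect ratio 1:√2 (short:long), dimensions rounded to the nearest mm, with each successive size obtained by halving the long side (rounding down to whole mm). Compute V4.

Let V0's short side be w mm. w · w√2 = 0.58 m² = 580,000 mm², so w ≈ 640.4 mm and w√2 ≈ 905.7 mm → V0 = 640 × 906 mm.
V1: ⌊906/2⌋ × 640 = 453 × 640 mm
V2: ⌊640/2⌋ × 453 = 320 × 453 mm
V3: ⌊453/2⌋ × 320 = 226 × 320 mm
V4: ⌊320/2⌋ × 226 = 160 × 226 mm

160 × 226 mm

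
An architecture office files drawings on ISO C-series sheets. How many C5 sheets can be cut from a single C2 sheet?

Each ISO step halves the sheet: 1 × C2 → 2 × C3 → 4 × C4 → 8 × C5
From C2 to C5 is 3 halving steps: 2^3 = 8.

8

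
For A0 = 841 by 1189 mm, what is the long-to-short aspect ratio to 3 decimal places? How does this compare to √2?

1189 / 841 = 1.414
Matches √2 ≈ 1.414 — the ISO 216 defining ratio.

1.414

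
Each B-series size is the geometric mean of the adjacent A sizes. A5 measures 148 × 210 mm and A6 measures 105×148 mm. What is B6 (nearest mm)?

Short side: √(148 · 105) = √15540 ≈ 124.7 → 125 mm
Long side: √(210 · 148) = √31080 ≈ 176.3 → 176 mm

125 × 176 mm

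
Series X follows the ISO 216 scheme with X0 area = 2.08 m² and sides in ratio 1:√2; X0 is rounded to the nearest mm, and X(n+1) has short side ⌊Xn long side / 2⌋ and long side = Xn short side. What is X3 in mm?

Let X0's short side be w mm. w · w√2 = 2.08 m² = 2,080,000 mm², so w ≈ 1212.8 mm and w√2 ≈ 1715.1 mm → X0 = 1213 × 1715 mm.
X1: ⌊1715/2⌋ × 1213 = 857 × 1213 mm
X2: ⌊1213/2⌋ × 857 = 606 × 857 mm
X3: ⌊857/2⌋ × 606 = 428 × 606 mm

428 × 606 mm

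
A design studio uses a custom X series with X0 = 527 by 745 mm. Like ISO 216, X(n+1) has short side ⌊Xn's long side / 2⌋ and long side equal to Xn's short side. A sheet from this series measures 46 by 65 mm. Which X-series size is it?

X0: 527 × 745 mm
X1: 372 × 527 mm
X2: 263 × 372 mm
X3: 186 × 263 mm
X4: 131 × 186 mm
X5: 93 × 131 mm
X6: 65 × 93 mm
X7: 46 × 65 mm
X8: 32 × 46 mm
→ matches X7.

X7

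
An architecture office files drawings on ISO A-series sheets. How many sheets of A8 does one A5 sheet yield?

8

Each ISO step halves the sheet: 1 × A5 → 2 × A6 → 4 × A7 → 8 × A8
From A5 to A8 is 3 halving steps: 2^3 = 8.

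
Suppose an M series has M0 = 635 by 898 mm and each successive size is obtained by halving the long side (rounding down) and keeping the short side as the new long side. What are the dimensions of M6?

M1: ⌊898/2⌋ × 635 = 449 × 635 mm
M2: ⌊635/2⌋ × 449 = 317 × 449 mm
M3: ⌊449/2⌋ × 317 = 224 × 317 mm
M4: ⌊317/2⌋ × 224 = 158 × 224 mm
M5: ⌊224/2⌋ × 158 = 112 × 158 mm
M6: ⌊158/2⌋ × 112 = 79 × 112 mm

79 × 112 mm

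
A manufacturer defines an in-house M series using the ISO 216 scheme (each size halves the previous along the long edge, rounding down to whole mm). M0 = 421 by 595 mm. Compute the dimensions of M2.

210 × 297 mm

M1: ⌊595/2⌋ × 421 = 297 × 421 mm
M2: ⌊421/2⌋ × 297 = 210 × 297 mm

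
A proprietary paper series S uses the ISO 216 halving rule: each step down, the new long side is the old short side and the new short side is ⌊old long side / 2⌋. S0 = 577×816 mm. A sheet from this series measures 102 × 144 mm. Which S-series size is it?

S5

S0: 577 × 816 mm
S1: 408 × 577 mm
S2: 288 × 408 mm
S3: 204 × 288 mm
S4: 144 × 204 mm
S5: 102 × 144 mm
S6: 72 × 102 mm
→ matches S5.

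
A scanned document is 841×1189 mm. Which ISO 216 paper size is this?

Aspect ratio 1189/841 ≈ 1.414 — close to the ISO √2 ≈ 1.414.
In the A-series (A0 area = 1 m²): A0 = 841 × 1189 mm.

A0 (841 × 1189 mm)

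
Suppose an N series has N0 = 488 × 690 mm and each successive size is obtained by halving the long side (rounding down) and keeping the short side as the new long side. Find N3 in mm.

172 × 244 mm

N1: ⌊690/2⌋ × 488 = 345 × 488 mm
N2: ⌊488/2⌋ × 345 = 244 × 345 mm
N3: ⌊345/2⌋ × 244 = 172 × 244 mm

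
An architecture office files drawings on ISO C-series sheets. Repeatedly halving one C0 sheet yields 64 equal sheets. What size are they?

C6

64 = 2^6, so 6 halving steps.
C0 → C1 → … → C6 after 6 steps.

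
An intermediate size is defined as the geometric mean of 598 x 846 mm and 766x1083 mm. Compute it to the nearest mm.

677 × 957 mm

Short side: √(598 · 766) = √458068 ≈ 676.8 → 677 mm
Long side: √(846 · 1083) = √916218 ≈ 957.2 → 957 mm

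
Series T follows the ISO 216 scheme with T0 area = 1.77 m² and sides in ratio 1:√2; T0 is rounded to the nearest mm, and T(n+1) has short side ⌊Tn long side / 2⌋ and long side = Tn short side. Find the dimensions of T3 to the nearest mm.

395 × 559 mm

Let T0's short side be w mm. w · w√2 = 1.77 m² = 1,770,000 mm², so w ≈ 1118.7 mm and w√2 ≈ 1582.1 mm → T0 = 1119 × 1582 mm.
T1: ⌊1582/2⌋ × 1119 = 791 × 1119 mm
T2: ⌊1119/2⌋ × 791 = 559 × 791 mm
T3: ⌊791/2⌋ × 559 = 395 × 559 mm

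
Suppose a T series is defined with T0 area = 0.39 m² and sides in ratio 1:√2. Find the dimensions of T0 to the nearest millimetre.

Let the short side be w mm. Then w · w√2 = 0.39 m² = 390,000 mm².
w² = 390,000/√2, so w ≈ 525.1 mm; long side = w√2 ≈ 742.7 mm.

525 × 743 mm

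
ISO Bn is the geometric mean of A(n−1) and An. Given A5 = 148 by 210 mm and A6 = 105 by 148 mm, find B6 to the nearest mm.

125 × 176 mm

Short side: √(148 · 105) = √15540 ≈ 124.7 → 125 mm
Long side: √(210 · 148) = √31080 ≈ 176.3 → 176 mm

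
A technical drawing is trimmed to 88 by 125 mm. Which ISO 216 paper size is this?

B7 (88 × 125 mm)

Aspect ratio 125/88 ≈ 1.420 — close to the ISO √2 ≈ 1.414.
In the B-series (B0 = 1000 × 1414 mm): B7 = 88 × 125 mm.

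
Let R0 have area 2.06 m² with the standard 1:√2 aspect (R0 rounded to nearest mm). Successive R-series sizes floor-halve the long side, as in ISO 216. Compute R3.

Let R0's short side be w mm. w · w√2 = 2.06 m² = 2,060,000 mm², so w ≈ 1206.9 mm and w√2 ≈ 1706.8 mm → R0 = 1207 × 1707 mm.
R1: ⌊1707/2⌋ × 1207 = 853 × 1207 mm
R2: ⌊1207/2⌋ × 853 = 603 × 853 mm
R3: ⌊853/2⌋ × 603 = 426 × 603 mm

426 × 603 mm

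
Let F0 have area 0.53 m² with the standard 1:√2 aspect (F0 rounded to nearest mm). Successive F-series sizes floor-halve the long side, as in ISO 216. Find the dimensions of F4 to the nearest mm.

153 × 216 mm

Let F0's short side be w mm. w · w√2 = 0.53 m² = 530,000 mm², so w ≈ 612.2 mm and w√2 ≈ 865.8 mm → F0 = 612 × 866 mm.
F1: ⌊866/2⌋ × 612 = 433 × 612 mm
F2: ⌊612/2⌋ × 433 = 306 × 433 mm
F3: ⌊433/2⌋ × 306 = 216 × 306 mm
F4: ⌊306/2⌋ × 216 = 153 × 216 mm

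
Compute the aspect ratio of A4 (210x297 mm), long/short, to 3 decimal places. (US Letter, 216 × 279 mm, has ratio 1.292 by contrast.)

1.414

297 / 210 = 1.414
Matches √2 ≈ 1.414 — the ISO 216 defining ratio.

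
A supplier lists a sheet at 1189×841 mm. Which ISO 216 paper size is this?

Aspect ratio 1189/841 ≈ 1.414 — close to the ISO √2 ≈ 1.414.
In the A-series (A0 area = 1 m²): A0 = 841 × 1189 mm.

A0 (841 × 1189 mm)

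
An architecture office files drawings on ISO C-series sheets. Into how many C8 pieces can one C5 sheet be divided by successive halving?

Each ISO step halves the sheet: 1 × C5 → 2 × C6 → 4 × C7 → 8 × C8
From C5 to C8 is 3 halving steps: 2^3 = 8.

8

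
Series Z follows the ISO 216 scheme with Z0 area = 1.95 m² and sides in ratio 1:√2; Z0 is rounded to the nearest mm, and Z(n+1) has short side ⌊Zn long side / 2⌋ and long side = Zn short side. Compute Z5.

207 × 293 mm

Let Z0's short side be w mm. w · w√2 = 1.95 m² = 1,950,000 mm², so w ≈ 1174.2 mm and w√2 ≈ 1660.6 mm → Z0 = 1174 × 1661 mm.
Z1: ⌊1661/2⌋ × 1174 = 830 × 1174 mm
Z2: ⌊1174/2⌋ × 830 = 587 × 830 mm
Z3: ⌊830/2⌋ × 587 = 415 × 587 mm
Z4: ⌊587/2⌋ × 415 = 293 × 415 mm
Z5: ⌊415/2⌋ × 293 = 207 × 293 mm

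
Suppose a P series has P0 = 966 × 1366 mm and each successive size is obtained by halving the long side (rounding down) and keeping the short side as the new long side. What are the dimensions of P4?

P1: ⌊1366/2⌋ × 966 = 683 × 966 mm
P2: ⌊966/2⌋ × 683 = 483 × 683 mm
P3: ⌊683/2⌋ × 483 = 341 × 483 mm
P4: ⌊483/2⌋ × 341 = 241 × 341 mm

241 × 341 mm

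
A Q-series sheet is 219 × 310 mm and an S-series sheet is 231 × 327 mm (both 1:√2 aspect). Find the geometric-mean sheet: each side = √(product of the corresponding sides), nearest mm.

Short side: √(219 · 231) = √50589 ≈ 224.9 → 225 mm
Long side: √(310 · 327) = √101370 ≈ 318.4 → 318 mm

225 × 318 mm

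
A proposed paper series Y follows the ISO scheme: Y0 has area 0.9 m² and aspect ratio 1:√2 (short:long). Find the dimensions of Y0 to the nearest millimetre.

Let the short side be w mm. Then w · w√2 = 0.9 m² = 900,000 mm².
w² = 900,000/√2, so w ≈ 797.7 mm; long side = w√2 ≈ 1128.2 mm.

798 × 1128 mm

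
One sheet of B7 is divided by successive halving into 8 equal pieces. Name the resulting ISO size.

8 = 2^3, so 3 halving steps.
B7 → B8 → … → B10 after 3 steps.

B10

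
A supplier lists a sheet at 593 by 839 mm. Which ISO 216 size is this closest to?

A1 (594 × 841 mm)

Aspect ratio 839/593 ≈ 1.415 — close to the ISO √2 ≈ 1.414.
In the A-series (A0 area = 1 m²): A1 = 594 × 841 mm.
Off by 3 mm total — nearest standard size.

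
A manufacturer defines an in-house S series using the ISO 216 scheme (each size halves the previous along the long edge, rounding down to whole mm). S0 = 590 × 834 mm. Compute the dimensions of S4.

S1 = 417 × 590 mm (from S0 by 1 halving).
S2: ⌊590/2⌋ × 417 = 295 × 417 mm
S3: ⌊417/2⌋ × 295 = 208 × 295 mm
S4: ⌊295/2⌋ × 208 = 147 × 208 mm

147 × 208 mm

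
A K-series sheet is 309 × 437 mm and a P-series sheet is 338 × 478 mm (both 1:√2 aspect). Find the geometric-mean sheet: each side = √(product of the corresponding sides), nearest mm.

Short side: √(309 · 338) = √104442 ≈ 323.2 → 323 mm
Long side: √(437 · 478) = √208886 ≈ 457.0 → 457 mm

323 × 457 mm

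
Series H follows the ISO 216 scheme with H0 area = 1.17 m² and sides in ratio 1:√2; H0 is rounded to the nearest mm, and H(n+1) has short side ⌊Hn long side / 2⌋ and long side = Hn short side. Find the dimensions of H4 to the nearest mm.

Let H0's short side be w mm. w · w√2 = 1.17 m² = 1,170,000 mm², so w ≈ 909.6 mm and w√2 ≈ 1286.3 mm → H0 = 910 × 1286 mm.
H1: ⌊1286/2⌋ × 910 = 643 × 910 mm
H2: ⌊910/2⌋ × 643 = 455 × 643 mm
H3: ⌊643/2⌋ × 455 = 321 × 455 mm
H4: ⌊455/2⌋ × 321 = 227 × 321 mm

227 × 321 mm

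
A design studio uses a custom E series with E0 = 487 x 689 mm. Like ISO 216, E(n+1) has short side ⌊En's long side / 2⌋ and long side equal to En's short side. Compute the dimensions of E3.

172 × 243 mm

E1: ⌊689/2⌋ × 487 = 344 × 487 mm
E2: ⌊487/2⌋ × 344 = 243 × 344 mm
E3: ⌊344/2⌋ × 243 = 172 × 243 mm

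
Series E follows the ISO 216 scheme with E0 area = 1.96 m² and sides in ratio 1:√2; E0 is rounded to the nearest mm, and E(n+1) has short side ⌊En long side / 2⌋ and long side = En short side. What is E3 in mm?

Let E0's short side be w mm. w · w√2 = 1.96 m² = 1,960,000 mm², so w ≈ 1177.3 mm and w√2 ≈ 1664.9 mm → E0 = 1177 × 1665 mm.
E1: ⌊1665/2⌋ × 1177 = 832 × 1177 mm
E2: ⌊1177/2⌋ × 832 = 588 × 832 mm
E3: ⌊832/2⌋ × 588 = 416 × 588 mm

416 × 588 mm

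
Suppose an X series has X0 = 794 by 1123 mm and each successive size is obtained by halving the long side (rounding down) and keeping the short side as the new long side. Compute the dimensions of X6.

X1: ⌊1123/2⌋ × 794 = 561 × 794 mm
X2: ⌊794/2⌋ × 561 = 397 × 561 mm
X3: ⌊561/2⌋ × 397 = 280 × 397 mm
X4: ⌊397/2⌋ × 280 = 198 × 280 mm
X5: ⌊280/2⌋ × 198 = 140 × 198 mm
X6: ⌊198/2⌋ × 140 = 99 × 140 mm

99 × 140 mm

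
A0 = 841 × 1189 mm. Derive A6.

105 × 148 mm

A1: ⌊1189/2⌋ × 841 = 594 × 841 mm
A2: ⌊841/2⌋ × 594 = 420 × 594 mm
A3: ⌊594/2⌋ × 420 = 297 × 420 mm
A4: ⌊420/2⌋ × 297 = 210 × 297 mm
A5: ⌊297/2⌋ × 210 = 148 × 210 mm
A6: ⌊210/2⌋ × 148 = 105 × 148 mm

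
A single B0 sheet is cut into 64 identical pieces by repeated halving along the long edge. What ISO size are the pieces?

64 = 2^6, so 6 halving steps.
B0 → B1 → … → B6 after 6 steps.

B6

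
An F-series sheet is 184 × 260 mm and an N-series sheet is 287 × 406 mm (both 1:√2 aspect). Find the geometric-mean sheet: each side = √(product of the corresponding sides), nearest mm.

Short side: √(184 · 287) = √52808 ≈ 229.8 → 230 mm
Long side: √(260 · 406) = √105560 ≈ 324.9 → 325 mm

230 × 325 mm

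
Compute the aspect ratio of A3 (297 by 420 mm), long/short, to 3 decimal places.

1.414

420 / 297 = 1.414
Matches √2 ≈ 1.414 — the ISO 216 defining ratio.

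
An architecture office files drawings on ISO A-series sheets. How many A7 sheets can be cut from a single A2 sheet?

A2 = 420 × 594 mm; A7 = 74 × 105 mm.
Each halving step doubles the count; 5 steps from A2 to A7.
2^5 = 32.

32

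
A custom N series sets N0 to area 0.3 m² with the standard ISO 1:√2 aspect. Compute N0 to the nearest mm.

Let the short side be w mm. Then w · w√2 = 0.3 m² = 300,000 mm².
w² = 300,000/√2, so w ≈ 460.6 mm; long side = w√2 ≈ 651.4 mm.

461 × 651 mm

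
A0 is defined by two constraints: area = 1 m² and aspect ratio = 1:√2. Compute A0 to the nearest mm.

Let the short side be w mm. Then the long side is w√2 and w · w√2 = 10⁶ mm².
w² = 10⁶/√2, so w = 1000 / 2^(1/4) ≈ 840.9 mm; long side = 1000 · 2^(1/4) ≈ 1189.2 mm.

841 × 1189 mm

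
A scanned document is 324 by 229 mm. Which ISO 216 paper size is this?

Aspect ratio 324/229 ≈ 1.415 — close to the ISO √2 ≈ 1.414.
In the C-series (envelope sizes, between A and B): C4 = 229 × 324 mm.

C4 (229 × 324 mm)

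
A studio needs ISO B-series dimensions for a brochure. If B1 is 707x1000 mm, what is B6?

125 × 176 mm

B2: ⌊1000/2⌋ × 707 = 500 × 707 mm
B3: ⌊707/2⌋ × 500 = 353 × 500 mm
B4: ⌊500/2⌋ × 353 = 250 × 353 mm
B5: ⌊353/2⌋ × 250 = 176 × 250 mm
B6: ⌊250/2⌋ × 176 = 125 × 176 mm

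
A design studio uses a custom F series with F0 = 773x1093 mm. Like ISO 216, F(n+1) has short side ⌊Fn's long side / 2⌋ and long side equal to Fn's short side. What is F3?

273 × 386 mm

F1 = 546 × 773 mm (from F0 by 1 halving).
F2: ⌊773/2⌋ × 546 = 386 × 546 mm
F3: ⌊546/2⌋ × 386 = 273 × 386 mm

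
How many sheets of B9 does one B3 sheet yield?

64

Each ISO step halves the sheet: 1 × B3 → 2 × B4 → 4 × B5 → 8 × B6 → …
From B3 to B9 is 6 halving steps: 2^6 = 64.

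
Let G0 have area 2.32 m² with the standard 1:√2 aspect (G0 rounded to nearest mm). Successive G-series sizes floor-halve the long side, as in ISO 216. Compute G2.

640 × 905 mm

Let G0's short side be w mm. w · w√2 = 2.32 m² = 2,320,000 mm², so w ≈ 1280.8 mm and w√2 ≈ 1811.3 mm → G0 = 1281 × 1811 mm.
G1: ⌊1811/2⌋ × 1281 = 905 × 1281 mm
G2: ⌊1281/2⌋ × 905 = 640 × 905 mm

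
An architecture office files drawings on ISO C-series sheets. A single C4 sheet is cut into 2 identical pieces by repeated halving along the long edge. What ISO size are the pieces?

2 = 2^1, so 1 halving step.
C4 → C5 → … → C5 after 1 step.

C5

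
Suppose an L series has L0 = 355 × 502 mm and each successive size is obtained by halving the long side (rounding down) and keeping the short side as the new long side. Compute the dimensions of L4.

88 × 125 mm

L1 = 251 × 355 mm (from L0 by 1 halving).
L2: ⌊355/2⌋ × 251 = 177 × 251 mm
L3: ⌊251/2⌋ × 177 = 125 × 177 mm
L4: ⌊177/2⌋ × 125 = 88 × 125 mm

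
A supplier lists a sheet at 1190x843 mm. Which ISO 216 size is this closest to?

A0 (841 × 1189 mm)

Aspect ratio 1190/843 ≈ 1.412 — close to the ISO √2 ≈ 1.414.
In the A-series (A0 area = 1 m²): A0 = 841 × 1189 mm.
Off by 3 mm total — nearest standard size.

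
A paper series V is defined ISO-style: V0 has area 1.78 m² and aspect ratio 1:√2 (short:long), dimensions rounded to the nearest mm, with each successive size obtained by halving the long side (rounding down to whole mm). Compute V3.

Let V0's short side be w mm. w · w√2 = 1.78 m² = 1,780,000 mm², so w ≈ 1121.9 mm and w√2 ≈ 1586.6 mm → V0 = 1122 × 1587 mm.
V1: ⌊1587/2⌋ × 1122 = 793 × 1122 mm
V2: ⌊1122/2⌋ × 793 = 561 × 793 mm
V3: ⌊793/2⌋ × 561 = 396 × 561 mm

396 × 561 mm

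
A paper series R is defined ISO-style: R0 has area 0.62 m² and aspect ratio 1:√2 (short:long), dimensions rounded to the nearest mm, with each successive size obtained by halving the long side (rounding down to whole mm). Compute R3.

234 × 331 mm

Let R0's short side be w mm. w · w√2 = 0.62 m² = 620,000 mm², so w ≈ 662.1 mm and w√2 ≈ 936.4 mm → R0 = 662 × 936 mm.
R1: ⌊936/2⌋ × 662 = 468 × 662 mm
R2: ⌊662/2⌋ × 468 = 331 × 468 mm
R3: ⌊468/2⌋ × 331 = 234 × 331 mm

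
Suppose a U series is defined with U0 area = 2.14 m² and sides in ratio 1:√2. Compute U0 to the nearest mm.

Let the short side be w mm. Then w · w√2 = 2.14 m² = 2,140,000 mm².
w² = 2,140,000/√2, so w ≈ 1230.1 mm; long side = w√2 ≈ 1739.7 mm.

1230 × 1740 mm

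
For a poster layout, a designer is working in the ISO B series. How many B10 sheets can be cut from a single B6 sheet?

16

Each ISO step halves the sheet: 1 × B6 → 2 × B7 → 4 × B8 → 8 × B9 → …
From B6 to B10 is 4 halving steps: 2^4 = 16.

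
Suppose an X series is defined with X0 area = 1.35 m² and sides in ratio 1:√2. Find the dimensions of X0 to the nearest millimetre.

Let the short side be w mm. Then w · w√2 = 1.35 m² = 1,350,000 mm².
w² = 1,350,000/√2, so w ≈ 977.0 mm; long side = w√2 ≈ 1381.7 mm.

977 × 1382 mm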